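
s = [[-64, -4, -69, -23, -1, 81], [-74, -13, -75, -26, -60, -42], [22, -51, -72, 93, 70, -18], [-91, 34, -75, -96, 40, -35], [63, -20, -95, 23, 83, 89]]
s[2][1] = -51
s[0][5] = 81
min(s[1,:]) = -75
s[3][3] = -96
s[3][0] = -91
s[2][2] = -72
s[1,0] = -74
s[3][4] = 40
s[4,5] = 89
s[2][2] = -72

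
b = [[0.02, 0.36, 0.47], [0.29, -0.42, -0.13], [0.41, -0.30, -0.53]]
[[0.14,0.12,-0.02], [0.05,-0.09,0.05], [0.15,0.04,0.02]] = b @ [[0.63, 0.31, 0.03], [0.31, 0.47, -0.11], [0.03, -0.11, 0.05]]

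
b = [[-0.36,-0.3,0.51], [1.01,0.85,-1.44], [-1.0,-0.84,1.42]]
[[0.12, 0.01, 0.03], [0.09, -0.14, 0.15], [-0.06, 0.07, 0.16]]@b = [[-0.06, -0.05, 0.09],[-0.32, -0.27, 0.46],[-0.07, -0.06, 0.1]]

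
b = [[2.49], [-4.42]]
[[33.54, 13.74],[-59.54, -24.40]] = b@[[13.47,5.52]]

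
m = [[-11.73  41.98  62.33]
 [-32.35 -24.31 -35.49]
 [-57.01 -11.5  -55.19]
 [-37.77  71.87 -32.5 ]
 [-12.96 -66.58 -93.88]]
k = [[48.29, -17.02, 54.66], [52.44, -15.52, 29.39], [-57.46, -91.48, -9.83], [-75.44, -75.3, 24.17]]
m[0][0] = -11.73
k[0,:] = [48.29, -17.02, 54.66]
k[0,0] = 48.29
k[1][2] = 29.39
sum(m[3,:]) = 1.6000000000000014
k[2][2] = -9.83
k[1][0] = 52.44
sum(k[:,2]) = 98.39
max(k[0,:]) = 54.66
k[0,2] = 54.66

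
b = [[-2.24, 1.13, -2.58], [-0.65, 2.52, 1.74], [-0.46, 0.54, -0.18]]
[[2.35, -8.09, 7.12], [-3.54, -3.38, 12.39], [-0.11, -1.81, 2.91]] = b @ [[-3.35, -0.21, -2.99], [-2.80, -2.83, 3.27], [0.77, 2.08, 1.27]]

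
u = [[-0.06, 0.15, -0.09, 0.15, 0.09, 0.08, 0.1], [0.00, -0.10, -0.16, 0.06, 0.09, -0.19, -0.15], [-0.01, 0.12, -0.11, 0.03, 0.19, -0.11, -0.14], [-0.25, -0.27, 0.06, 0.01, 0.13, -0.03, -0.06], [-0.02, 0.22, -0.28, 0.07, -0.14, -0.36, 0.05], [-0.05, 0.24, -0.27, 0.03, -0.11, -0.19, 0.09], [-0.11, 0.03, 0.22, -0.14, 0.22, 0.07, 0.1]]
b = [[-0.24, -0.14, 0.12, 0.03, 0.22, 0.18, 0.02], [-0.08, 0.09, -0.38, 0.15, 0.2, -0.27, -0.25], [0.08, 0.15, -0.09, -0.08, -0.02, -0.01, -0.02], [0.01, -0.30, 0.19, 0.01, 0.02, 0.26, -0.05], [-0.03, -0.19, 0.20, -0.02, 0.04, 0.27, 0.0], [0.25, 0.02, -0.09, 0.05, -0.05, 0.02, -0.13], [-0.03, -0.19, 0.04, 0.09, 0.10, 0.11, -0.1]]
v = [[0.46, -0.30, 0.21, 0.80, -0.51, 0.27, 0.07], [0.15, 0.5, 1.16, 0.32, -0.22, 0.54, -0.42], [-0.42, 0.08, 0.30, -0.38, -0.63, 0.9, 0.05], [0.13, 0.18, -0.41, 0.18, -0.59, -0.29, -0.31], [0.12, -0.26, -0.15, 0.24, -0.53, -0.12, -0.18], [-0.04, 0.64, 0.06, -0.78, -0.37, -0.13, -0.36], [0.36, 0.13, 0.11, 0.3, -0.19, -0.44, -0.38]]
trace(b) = -0.27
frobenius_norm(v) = 2.90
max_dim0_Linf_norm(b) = 0.38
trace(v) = 0.40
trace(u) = -0.49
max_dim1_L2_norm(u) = 0.53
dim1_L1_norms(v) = [2.62, 3.31, 2.76, 2.09, 1.6, 2.38, 1.91]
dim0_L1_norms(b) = [0.72, 1.08, 1.11, 0.43, 0.65, 1.12, 0.57]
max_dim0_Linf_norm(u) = 0.36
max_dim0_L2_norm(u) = 0.5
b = v @ u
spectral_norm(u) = 0.77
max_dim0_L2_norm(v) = 1.3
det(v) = -0.00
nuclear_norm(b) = 1.93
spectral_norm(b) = 0.82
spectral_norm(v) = 1.75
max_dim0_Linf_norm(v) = 1.16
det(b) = 0.00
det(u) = -0.00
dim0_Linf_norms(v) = [0.46, 0.64, 1.16, 0.8, 0.63, 0.9, 0.42]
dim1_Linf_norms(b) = [0.24, 0.38, 0.15, 0.3, 0.27, 0.25, 0.19]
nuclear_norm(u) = 2.21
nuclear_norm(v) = 6.16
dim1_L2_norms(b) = [0.42, 0.6, 0.21, 0.44, 0.39, 0.31, 0.28]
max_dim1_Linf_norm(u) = 0.36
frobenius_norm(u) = 1.03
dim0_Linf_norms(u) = [0.25, 0.27, 0.28, 0.15, 0.22, 0.36, 0.15]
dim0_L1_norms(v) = [1.68, 2.09, 2.4, 3.0, 3.04, 2.69, 1.77]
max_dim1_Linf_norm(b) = 0.38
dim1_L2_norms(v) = [1.15, 1.5, 1.28, 0.88, 0.7, 1.14, 0.79]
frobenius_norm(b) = 1.05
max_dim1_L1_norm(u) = 1.14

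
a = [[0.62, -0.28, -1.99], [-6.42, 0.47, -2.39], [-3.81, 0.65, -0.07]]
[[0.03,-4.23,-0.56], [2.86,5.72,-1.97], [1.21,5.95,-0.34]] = a @[[-0.54, -1.35, 0.36], [-1.3, 1.4, 1.60], [0.0, 1.51, 0.17]]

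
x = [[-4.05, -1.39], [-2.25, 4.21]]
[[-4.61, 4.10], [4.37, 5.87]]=x @ [[0.66, -1.26], [1.39, 0.72]]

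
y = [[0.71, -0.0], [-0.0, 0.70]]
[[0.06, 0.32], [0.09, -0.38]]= y @ [[0.09, 0.45], [0.13, -0.55]]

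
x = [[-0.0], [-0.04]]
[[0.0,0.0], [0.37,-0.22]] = x @ [[-9.34, 5.51]]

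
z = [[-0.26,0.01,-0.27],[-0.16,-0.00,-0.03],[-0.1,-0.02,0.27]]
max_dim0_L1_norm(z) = 0.57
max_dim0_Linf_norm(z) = 0.27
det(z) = -0.00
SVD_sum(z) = [[-0.2, 0.01, -0.31], [-0.06, 0.00, -0.09], [0.09, -0.01, 0.15]] + [[-0.06, -0.00, 0.04], [-0.1, -0.01, 0.06], [-0.19, -0.01, 0.12]] + [[0.0,-0.00,-0.00], [-0.0,0.0,0.00], [0.00,-0.00,-0.00]]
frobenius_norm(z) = 0.50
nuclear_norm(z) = 0.69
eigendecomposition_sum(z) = [[-0.28, 0.0, -0.13], [-0.15, 0.0, -0.07], [-0.05, 0.0, -0.03]] + [[0.02, 0.01, -0.14], [-0.01, -0.00, 0.04], [-0.05, -0.02, 0.3]] + [[0.00, -0.00, 0.00], [-0.00, 0.00, -0.0], [-0.00, 0.00, -0.0]]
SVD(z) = [[-0.87, -0.27, 0.41], [-0.26, -0.44, -0.86], [0.41, -0.86, 0.31]] @ diag([0.4218231966202086, 0.26918487545261477, 0.002166476556311463]) @ [[0.54,-0.04,0.84],[0.84,0.05,-0.54],[0.02,-1.00,-0.06]]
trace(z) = 0.01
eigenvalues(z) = [-0.31, 0.31, 0.0]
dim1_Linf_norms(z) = [0.27, 0.16, 0.27]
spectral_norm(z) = 0.42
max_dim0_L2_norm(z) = 0.38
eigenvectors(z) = [[0.87, 0.42, 0.03], [0.47, -0.13, -1.00], [0.17, -0.90, -0.06]]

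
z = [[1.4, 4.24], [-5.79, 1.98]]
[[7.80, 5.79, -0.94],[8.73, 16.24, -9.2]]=z@ [[-0.79,-2.1,1.36], [2.10,2.06,-0.67]]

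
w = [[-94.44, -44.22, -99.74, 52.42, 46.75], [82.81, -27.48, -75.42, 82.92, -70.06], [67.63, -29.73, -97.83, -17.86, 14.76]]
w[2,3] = -17.86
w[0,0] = -94.44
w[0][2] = -99.74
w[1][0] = 82.81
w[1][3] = 82.92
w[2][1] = -29.73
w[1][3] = 82.92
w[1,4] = -70.06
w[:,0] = [-94.44, 82.81, 67.63]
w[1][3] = 82.92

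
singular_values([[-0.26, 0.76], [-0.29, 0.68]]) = [1.09, 0.04]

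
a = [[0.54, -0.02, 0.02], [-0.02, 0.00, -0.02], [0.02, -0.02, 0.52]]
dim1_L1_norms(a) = [0.58, 0.04, 0.56]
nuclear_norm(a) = 1.06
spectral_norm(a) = 0.55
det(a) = -0.00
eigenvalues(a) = [0.55, 0.51, -0.0]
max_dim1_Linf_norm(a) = 0.54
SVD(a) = [[-0.85, -0.53, 0.04], [0.05, -0.01, 1.00], [-0.53, 0.85, 0.04]] @ diag([0.553731428667649, 0.5077198034654354, 0.0014512321330842877]) @ [[-0.85, 0.05, -0.53], [-0.53, -0.01, 0.85], [-0.04, -1.00, -0.04]]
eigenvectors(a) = [[0.85, -0.53, 0.04], [-0.05, -0.01, 1.0], [0.53, 0.85, 0.04]]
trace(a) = 1.06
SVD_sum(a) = [[0.40,-0.02,0.25],[-0.02,0.0,-0.01],[0.25,-0.01,0.16]] + [[0.14, 0.00, -0.23],[0.00, 0.00, -0.01],[-0.23, -0.01, 0.36]] + [[-0.00,  -0.0,  -0.00], [-0.0,  -0.00,  -0.00], [-0.0,  -0.00,  -0.0]]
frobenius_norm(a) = 0.75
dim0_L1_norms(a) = [0.58, 0.04, 0.56]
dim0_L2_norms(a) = [0.54, 0.03, 0.52]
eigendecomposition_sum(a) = [[0.40, -0.02, 0.25], [-0.02, 0.0, -0.01], [0.25, -0.01, 0.16]] + [[0.14, 0.00, -0.23],[0.0, 0.00, -0.01],[-0.23, -0.01, 0.36]] + [[-0.00, -0.0, -0.0], [-0.0, -0.00, -0.0], [-0.00, -0.00, -0.0]]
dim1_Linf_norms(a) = [0.54, 0.02, 0.52]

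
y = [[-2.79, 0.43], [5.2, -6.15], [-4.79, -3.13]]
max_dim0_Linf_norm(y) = 6.15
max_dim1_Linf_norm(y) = 6.15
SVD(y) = [[-0.29, -0.23], [0.93, -0.30], [-0.23, -0.93]] @ diag([8.464234115918163, 5.824881185992302]) @ [[0.80, -0.61], [0.61, 0.8]]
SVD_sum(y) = [[-1.97, 1.50],[6.25, -4.77],[-1.52, 1.16]] + [[-0.82, -1.07], [-1.05, -1.38], [-3.27, -4.29]]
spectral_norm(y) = 8.46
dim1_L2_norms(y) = [2.82, 8.05, 5.72]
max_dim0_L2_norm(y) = 7.6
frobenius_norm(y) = 10.27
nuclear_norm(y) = 14.29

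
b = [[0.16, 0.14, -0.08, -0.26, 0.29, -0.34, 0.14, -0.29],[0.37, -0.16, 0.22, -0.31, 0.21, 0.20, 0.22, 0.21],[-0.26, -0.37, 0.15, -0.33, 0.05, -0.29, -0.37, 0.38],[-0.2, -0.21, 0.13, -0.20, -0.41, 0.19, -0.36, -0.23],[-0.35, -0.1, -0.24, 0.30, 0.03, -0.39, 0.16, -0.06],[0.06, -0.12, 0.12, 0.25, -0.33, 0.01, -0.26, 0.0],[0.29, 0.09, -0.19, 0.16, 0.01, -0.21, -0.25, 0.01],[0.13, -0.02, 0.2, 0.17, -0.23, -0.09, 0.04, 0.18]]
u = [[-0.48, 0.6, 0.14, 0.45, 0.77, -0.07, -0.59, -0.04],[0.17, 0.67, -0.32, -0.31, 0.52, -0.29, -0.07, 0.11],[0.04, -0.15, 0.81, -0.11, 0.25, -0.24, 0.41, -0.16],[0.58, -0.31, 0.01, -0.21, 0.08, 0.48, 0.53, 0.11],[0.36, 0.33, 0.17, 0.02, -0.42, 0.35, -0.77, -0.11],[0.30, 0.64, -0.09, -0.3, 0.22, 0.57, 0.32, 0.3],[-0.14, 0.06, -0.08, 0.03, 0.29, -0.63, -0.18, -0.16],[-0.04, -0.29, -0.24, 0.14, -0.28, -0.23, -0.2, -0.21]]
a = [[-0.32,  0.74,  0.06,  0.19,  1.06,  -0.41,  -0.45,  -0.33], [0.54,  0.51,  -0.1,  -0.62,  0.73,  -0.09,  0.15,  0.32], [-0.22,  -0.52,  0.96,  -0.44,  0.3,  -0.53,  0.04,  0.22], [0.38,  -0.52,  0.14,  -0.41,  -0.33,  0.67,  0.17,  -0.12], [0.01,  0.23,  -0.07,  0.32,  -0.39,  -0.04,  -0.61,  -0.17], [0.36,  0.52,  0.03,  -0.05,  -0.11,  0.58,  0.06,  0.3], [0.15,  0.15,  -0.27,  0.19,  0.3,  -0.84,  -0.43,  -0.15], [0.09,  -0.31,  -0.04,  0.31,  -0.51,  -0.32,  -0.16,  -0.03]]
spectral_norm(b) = 1.01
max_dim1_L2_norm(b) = 0.84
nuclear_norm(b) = 4.49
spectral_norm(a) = 2.02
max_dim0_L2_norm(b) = 0.72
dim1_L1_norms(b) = [1.7, 1.9, 2.2, 1.93, 1.63, 1.15, 1.21, 1.06]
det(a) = -0.00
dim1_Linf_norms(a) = [1.06, 0.73, 0.96, 0.67, 0.61, 0.58, 0.84, 0.51]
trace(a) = 0.47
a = b + u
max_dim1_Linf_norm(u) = 0.81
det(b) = 0.00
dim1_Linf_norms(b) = [0.34, 0.37, 0.38, 0.41, 0.39, 0.33, 0.29, 0.23]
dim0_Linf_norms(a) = [0.54, 0.74, 0.96, 0.62, 1.06, 0.84, 0.61, 0.33]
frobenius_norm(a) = 3.20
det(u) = -0.00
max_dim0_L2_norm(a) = 1.54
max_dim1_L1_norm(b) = 2.2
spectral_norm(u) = 1.69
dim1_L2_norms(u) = [1.33, 1.02, 1.0, 1.0, 1.08, 1.08, 0.75, 0.62]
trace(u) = 0.55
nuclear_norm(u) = 6.57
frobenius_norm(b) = 1.82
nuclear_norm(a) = 7.34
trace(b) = -0.08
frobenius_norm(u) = 2.85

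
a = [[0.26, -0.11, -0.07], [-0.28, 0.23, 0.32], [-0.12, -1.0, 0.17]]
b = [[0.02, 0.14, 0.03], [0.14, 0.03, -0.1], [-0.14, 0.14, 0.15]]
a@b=[[-0.00, 0.02, 0.01], [-0.02, 0.01, 0.02], [-0.17, -0.02, 0.12]]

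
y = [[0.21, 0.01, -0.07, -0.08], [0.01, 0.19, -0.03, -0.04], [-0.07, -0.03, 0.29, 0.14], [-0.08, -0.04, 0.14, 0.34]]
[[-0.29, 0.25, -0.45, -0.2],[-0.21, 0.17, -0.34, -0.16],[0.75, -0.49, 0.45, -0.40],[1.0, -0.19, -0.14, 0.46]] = y@ [[0.01, 0.78, -2.16, -1.01], [-0.37, 0.7, -1.78, -0.78], [1.43, -1.61, 1.74, -2.74], [2.31, 0.38, -1.85, 2.16]]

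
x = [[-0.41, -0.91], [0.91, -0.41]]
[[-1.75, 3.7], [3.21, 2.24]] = x @ [[3.65, 0.52], [0.28, -4.3]]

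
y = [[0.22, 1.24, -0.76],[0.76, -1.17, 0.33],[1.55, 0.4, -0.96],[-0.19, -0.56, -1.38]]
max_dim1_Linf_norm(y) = 1.55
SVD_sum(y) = [[0.61,0.61,-0.92], [-0.21,-0.21,0.32], [0.79,0.8,-1.2], [0.31,0.31,-0.47]] + [[-0.45, 0.59, 0.09], [0.81, -1.05, -0.16], [0.45, -0.58, -0.09], [0.3, -0.39, -0.06]] + [[0.06, 0.04, 0.07], [0.16, 0.10, 0.17], [0.30, 0.19, 0.33], [-0.8, -0.49, -0.85]]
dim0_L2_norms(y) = [1.75, 1.84, 1.87]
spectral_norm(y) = 2.21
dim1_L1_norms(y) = [2.22, 2.26, 2.91, 2.13]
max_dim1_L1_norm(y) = 2.91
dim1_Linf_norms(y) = [1.24, 1.17, 1.55, 1.38]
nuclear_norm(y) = 5.37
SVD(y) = [[-0.57, -0.42, -0.07], [0.20, 0.76, -0.18], [-0.74, 0.42, -0.35], [-0.29, 0.28, 0.92]] @ diag([2.212987090469632, 1.7748447314789861, 1.3819603165634096]) @ [[-0.48, -0.49, 0.73],[0.61, -0.79, -0.12],[-0.63, -0.38, -0.67]]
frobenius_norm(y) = 3.16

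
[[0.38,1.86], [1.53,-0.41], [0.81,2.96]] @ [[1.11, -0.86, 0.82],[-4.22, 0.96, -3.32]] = [[-7.43, 1.46, -5.86], [3.43, -1.71, 2.62], [-11.59, 2.14, -9.16]]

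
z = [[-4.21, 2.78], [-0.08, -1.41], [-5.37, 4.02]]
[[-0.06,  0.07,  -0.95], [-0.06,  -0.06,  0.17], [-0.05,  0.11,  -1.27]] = z @ [[0.04,0.01,0.14], [0.04,0.04,-0.13]]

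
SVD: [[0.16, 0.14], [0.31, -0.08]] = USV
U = [[-0.45, -0.89], [-0.89, 0.45]]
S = [0.35, 0.16]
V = [[-1.0, 0.03], [-0.03, -1.0]]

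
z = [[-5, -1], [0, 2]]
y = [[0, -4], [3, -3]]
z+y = [[-5, -5], [3, -1]]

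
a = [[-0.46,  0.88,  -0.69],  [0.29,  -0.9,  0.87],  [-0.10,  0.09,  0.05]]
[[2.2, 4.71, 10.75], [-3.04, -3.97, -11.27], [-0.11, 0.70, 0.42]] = a@[[3.03, -5.10, -5.98], [2.94, 2.37, 2.61], [-1.46, -0.41, -8.26]]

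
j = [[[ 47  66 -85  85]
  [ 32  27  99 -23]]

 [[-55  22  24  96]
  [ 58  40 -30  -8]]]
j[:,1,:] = [[32, 27, 99, -23], [58, 40, -30, -8]]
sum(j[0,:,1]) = 93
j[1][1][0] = 58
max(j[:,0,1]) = 66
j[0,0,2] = -85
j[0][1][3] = -23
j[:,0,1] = [66, 22]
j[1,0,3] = 96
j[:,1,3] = [-23, -8]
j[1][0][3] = 96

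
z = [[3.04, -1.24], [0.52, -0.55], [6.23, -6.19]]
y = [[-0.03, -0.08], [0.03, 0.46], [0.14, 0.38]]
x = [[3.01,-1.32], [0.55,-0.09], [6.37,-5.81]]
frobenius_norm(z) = 9.41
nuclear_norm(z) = 10.52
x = y + z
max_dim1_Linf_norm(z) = 6.23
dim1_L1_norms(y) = [0.11, 0.49, 0.52]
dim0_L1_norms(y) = [0.2, 0.92]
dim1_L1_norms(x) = [4.33, 0.64, 12.18]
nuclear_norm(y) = 0.70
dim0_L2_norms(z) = [6.95, 6.34]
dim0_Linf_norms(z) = [6.23, 6.19]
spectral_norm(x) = 9.19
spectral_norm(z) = 9.33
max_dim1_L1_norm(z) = 12.42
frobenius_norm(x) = 9.24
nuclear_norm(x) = 10.22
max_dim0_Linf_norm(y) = 0.46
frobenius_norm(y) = 0.62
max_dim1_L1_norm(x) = 12.18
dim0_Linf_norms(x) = [6.37, 5.81]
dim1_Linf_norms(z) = [3.04, 0.55, 6.23]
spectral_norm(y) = 0.61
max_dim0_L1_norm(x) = 9.93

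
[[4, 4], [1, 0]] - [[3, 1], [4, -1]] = [[1, 3], [-3, 1]]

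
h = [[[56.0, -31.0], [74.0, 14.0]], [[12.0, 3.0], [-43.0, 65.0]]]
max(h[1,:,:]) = 65.0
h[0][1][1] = 14.0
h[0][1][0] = 74.0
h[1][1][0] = -43.0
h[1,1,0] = -43.0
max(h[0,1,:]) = 74.0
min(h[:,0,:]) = -31.0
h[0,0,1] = -31.0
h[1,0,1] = 3.0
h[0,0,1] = -31.0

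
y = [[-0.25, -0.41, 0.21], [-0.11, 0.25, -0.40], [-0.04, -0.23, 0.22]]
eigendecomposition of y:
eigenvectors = [[0.93, 0.56, 0.49], [0.30, -0.62, -0.75], [0.19, -0.54, 0.45]]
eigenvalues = [-0.34, -0.0, 0.56]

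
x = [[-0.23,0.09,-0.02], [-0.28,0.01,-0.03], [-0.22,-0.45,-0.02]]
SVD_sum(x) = [[-0.05, -0.06, -0.0], [-0.11, -0.13, -0.01], [-0.31, -0.38, -0.03]] + [[-0.18, 0.15, -0.02], [-0.17, 0.14, -0.02], [0.09, -0.07, 0.01]] + [[-0.0, 0.00, 0.0],[0.00, -0.00, -0.00],[-0.0, 0.00, 0.00]]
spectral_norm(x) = 0.52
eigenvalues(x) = [(-0.14+0.01j), (-0.14-0.01j), (0.04+0j)]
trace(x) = -0.24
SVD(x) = [[-0.15, -0.68, -0.72],[-0.33, -0.65, 0.69],[-0.93, 0.34, -0.13]] @ diag([0.5227430494008158, 0.3447108773739235, 0.003757036496492495]) @ [[0.63, 0.77, 0.06],[0.77, -0.64, 0.08],[0.10, -0.00, -1.0]]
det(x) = 0.00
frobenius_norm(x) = 0.63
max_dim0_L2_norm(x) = 0.46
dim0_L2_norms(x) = [0.42, 0.46, 0.04]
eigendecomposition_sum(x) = [[-0.11-0.11j, (0.04+0.05j), (-0.01-0.01j)], [(-0.13-1.16j), (-0+0.46j), (-0.01-0.08j)], [-0.18-4.67j, (-0.14+1.81j), -0.03-0.34j]] + [[(-0.11+0.11j), (0.04-0.05j), -0.01+0.01j], [(-0.13+1.16j), -0.00-0.46j, (-0.01+0.08j)], [(-0.18+4.67j), (-0.14-1.81j), (-0.03+0.34j)]] + [[-0.01-0.00j, (0.02+0j), -0.00-0.00j],  [-0.01-0.00j, (0.01+0j), (-0-0j)],  [(0.14+0j), (-0.16-0j), (0.04+0j)]]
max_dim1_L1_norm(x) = 0.69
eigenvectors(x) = [[-0.02+0.02j,(-0.02-0.02j),(-0.1+0j)], [-0.24+0.02j,(-0.24-0.02j),(-0.07+0j)], [(-0.97+0j),-0.97-0.00j,(0.99+0j)]]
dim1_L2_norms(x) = [0.25, 0.28, 0.5]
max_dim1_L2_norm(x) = 0.5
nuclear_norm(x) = 0.87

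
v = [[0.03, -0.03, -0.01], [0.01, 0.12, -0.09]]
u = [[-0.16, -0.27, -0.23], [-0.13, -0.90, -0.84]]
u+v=[[-0.13,-0.30,-0.24], [-0.12,-0.78,-0.93]]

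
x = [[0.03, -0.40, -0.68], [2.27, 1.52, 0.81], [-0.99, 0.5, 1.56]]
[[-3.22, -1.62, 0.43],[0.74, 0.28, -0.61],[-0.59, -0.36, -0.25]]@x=[[-4.2, -0.96, 1.55], [1.26, -0.18, -1.23], [-0.59, -0.44, -0.28]]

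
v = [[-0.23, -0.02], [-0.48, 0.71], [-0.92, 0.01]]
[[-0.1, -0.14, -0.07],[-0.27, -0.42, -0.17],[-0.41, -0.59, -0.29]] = v @ [[0.45, 0.64, 0.32], [-0.08, -0.16, -0.02]]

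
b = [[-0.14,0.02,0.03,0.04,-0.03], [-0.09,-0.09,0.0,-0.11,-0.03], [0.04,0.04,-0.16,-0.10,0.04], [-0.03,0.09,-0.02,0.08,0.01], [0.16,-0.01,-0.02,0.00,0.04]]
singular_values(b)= [0.26, 0.21, 0.16, 0.01, 0.0]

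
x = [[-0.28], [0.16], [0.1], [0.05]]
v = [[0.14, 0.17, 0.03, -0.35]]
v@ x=[[-0.03]]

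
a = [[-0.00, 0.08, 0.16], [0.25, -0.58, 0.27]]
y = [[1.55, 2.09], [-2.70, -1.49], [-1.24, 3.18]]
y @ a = [[0.52,-1.09,0.81], [-0.37,0.65,-0.83], [0.8,-1.94,0.66]]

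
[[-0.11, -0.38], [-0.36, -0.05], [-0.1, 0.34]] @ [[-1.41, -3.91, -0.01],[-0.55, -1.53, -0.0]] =[[0.36, 1.01, 0.0], [0.54, 1.48, 0.00], [-0.05, -0.13, 0.0]]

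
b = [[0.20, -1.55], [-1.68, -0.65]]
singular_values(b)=[1.9, 1.44]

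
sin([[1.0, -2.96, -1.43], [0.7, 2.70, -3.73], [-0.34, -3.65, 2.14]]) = [[1.08, -1.62, -2.25], [-0.01, -0.51, -0.19], [0.28, -0.5, -0.97]]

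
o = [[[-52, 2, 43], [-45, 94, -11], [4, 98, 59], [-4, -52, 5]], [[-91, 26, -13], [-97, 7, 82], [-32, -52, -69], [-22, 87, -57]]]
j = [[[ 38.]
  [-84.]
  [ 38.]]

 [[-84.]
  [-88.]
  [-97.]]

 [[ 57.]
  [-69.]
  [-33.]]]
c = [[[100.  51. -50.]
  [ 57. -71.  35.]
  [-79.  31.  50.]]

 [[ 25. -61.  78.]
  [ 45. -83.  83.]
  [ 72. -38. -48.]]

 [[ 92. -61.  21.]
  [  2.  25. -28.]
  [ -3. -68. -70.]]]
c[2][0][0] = 92.0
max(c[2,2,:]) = -3.0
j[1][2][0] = -97.0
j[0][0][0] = 38.0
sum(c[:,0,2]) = 49.0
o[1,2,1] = -52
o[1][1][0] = -97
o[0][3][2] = 5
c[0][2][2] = 50.0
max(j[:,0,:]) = 57.0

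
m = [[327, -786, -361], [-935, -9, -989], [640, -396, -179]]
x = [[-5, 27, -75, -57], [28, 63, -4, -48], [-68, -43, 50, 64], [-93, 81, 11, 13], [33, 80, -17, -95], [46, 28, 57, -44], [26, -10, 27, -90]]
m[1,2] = -989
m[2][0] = 640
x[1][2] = -4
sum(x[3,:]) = 12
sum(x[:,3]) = -257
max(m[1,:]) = -9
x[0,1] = 27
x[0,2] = -75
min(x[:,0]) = -93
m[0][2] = -361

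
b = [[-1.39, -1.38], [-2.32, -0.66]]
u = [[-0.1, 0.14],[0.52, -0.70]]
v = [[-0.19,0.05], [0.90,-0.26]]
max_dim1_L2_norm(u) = 0.87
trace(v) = -0.45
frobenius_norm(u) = 0.89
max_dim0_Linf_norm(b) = 2.32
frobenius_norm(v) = 0.96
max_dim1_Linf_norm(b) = 2.32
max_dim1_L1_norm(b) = 2.98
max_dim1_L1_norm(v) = 1.16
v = u @ b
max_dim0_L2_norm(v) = 0.92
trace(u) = -0.80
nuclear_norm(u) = 0.89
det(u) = -0.00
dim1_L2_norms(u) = [0.17, 0.87]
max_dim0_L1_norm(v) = 1.09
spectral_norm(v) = 0.96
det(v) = 0.00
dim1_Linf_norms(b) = [1.39, 2.32]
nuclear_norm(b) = 3.77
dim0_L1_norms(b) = [3.71, 2.04]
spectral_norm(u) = 0.89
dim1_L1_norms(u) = [0.24, 1.22]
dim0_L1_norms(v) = [1.09, 0.31]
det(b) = -2.28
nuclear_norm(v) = 0.96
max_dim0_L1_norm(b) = 3.71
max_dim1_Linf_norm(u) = 0.7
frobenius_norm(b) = 3.11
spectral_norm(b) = 3.01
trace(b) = -2.05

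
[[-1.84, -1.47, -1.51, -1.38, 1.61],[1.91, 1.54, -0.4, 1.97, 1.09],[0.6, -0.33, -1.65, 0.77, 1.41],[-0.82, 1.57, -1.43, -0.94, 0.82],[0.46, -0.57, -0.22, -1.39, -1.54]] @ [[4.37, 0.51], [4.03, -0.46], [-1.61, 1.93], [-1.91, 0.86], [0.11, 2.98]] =[[-8.72,0.43], [11.55,4.44], [2.63,2.14], [6.93,-2.27], [2.55,-5.71]]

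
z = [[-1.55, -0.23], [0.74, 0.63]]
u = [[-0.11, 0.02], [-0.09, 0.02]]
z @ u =[[0.19, -0.04], [-0.14, 0.03]]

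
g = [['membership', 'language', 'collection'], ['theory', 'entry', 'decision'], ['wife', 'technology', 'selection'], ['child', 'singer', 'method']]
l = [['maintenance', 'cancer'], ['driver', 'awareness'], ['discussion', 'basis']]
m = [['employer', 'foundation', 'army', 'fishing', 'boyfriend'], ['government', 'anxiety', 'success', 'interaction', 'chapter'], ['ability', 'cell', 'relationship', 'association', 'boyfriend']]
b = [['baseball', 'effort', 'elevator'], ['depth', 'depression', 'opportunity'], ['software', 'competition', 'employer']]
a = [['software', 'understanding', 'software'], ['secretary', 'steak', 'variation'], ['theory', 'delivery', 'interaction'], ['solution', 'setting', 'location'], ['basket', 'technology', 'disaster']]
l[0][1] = 'cancer'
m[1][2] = 'success'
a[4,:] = ['basket', 'technology', 'disaster']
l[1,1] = 'awareness'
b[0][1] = 'effort'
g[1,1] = 'entry'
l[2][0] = 'discussion'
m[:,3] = ['fishing', 'interaction', 'association']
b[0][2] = 'elevator'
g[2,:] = ['wife', 'technology', 'selection']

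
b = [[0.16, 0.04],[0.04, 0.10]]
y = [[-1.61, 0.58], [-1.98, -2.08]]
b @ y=[[-0.34, 0.01], [-0.26, -0.18]]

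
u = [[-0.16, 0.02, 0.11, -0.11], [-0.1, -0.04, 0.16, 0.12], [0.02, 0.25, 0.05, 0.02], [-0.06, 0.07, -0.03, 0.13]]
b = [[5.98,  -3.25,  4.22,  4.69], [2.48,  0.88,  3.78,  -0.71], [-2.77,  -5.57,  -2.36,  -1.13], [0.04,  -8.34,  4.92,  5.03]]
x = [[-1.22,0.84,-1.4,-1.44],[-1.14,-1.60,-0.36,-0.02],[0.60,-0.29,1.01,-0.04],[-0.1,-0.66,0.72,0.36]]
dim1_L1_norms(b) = [18.14, 7.85, 11.83, 18.33]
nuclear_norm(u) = 0.83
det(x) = 1.16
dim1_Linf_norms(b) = [5.98, 3.78, 5.57, 8.34]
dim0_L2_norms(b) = [7.04, 10.58, 7.87, 7.01]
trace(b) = 9.53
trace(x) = -1.45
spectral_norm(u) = 0.28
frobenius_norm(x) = 3.57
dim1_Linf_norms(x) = [1.44, 1.6, 1.01, 0.72]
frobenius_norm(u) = 0.44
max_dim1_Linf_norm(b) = 8.34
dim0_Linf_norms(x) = [1.22, 1.6, 1.4, 1.44]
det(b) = 832.18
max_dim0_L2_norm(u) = 0.26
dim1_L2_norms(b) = [9.28, 4.66, 6.75, 10.91]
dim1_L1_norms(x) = [4.9, 3.12, 1.94, 1.84]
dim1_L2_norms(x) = [2.5, 2.0, 1.21, 1.05]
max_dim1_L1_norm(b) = 18.33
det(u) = 0.00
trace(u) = -0.02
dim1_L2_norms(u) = [0.22, 0.23, 0.26, 0.16]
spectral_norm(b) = 13.42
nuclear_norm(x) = 5.88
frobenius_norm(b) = 16.51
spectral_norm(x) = 2.81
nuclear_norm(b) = 27.59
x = u @ b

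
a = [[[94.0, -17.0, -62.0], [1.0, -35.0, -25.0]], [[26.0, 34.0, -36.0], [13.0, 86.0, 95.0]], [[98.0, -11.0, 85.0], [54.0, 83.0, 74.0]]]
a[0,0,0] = 94.0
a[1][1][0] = 13.0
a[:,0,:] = [[94.0, -17.0, -62.0], [26.0, 34.0, -36.0], [98.0, -11.0, 85.0]]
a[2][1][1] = 83.0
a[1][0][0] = 26.0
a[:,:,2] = [[-62.0, -25.0], [-36.0, 95.0], [85.0, 74.0]]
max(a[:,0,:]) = 98.0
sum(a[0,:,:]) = -44.0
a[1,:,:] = [[26.0, 34.0, -36.0], [13.0, 86.0, 95.0]]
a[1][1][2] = 95.0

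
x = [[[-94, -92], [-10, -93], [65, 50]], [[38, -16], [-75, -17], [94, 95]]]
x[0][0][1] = -92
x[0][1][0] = -10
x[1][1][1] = -17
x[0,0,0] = -94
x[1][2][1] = 95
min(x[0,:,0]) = -94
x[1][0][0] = 38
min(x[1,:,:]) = -75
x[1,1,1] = -17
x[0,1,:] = [-10, -93]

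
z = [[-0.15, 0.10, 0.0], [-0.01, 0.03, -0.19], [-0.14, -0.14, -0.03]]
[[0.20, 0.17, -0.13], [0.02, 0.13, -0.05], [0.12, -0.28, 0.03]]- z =[[0.35, 0.07, -0.13], [0.03, 0.10, 0.14], [0.26, -0.14, 0.06]]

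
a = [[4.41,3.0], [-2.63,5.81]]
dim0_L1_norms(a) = [7.04, 8.81]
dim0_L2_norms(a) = [5.13, 6.54]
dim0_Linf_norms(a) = [4.41, 5.81]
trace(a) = 10.22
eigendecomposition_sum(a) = [[2.20+2.02j, (1.5-2.82j)], [-1.31+2.47j, (2.9+0.7j)]] + [[2.20-2.02j,(1.5+2.82j)], [(-1.31-2.47j),(2.9-0.7j)]]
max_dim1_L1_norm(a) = 8.44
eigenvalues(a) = [(5.11+2.72j), (5.11-2.72j)]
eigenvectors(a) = [[(0.73+0j), 0.73-0.00j], [(0.17+0.66j), 0.17-0.66j]]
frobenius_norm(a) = 8.31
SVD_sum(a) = [[-0.3, 2.42],[-0.74, 6.04]] + [[4.71, 0.58], [-1.89, -0.23]]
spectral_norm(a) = 6.56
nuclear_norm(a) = 11.67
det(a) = 33.51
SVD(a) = [[0.37, 0.93], [0.93, -0.37]] @ diag([6.55809974536945, 5.110032067393037]) @ [[-0.12, 0.99], [0.99, 0.12]]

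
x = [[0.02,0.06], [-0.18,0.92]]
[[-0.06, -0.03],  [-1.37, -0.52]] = x @ [[0.86, 0.08], [-1.32, -0.55]]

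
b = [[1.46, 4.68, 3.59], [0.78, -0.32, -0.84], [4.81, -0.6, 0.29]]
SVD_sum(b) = [[2.70,  4.05,  3.36], [-0.16,  -0.23,  -0.19], [0.89,  1.34,  1.11]] + [[-1.25,0.59,0.29], [0.88,-0.42,-0.2], [3.93,-1.87,-0.90]] + [[0.01,0.04,-0.05],  [0.06,0.33,-0.45],  [-0.01,-0.06,0.08]]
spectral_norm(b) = 6.23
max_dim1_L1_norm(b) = 9.73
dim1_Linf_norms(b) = [4.68, 0.84, 4.81]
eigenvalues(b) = [-4.38, 5.04, 0.77]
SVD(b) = [[-0.95,  0.30,  -0.12],[0.05,  -0.21,  -0.98],[-0.31,  -0.93,  0.18]] @ diag([6.233110254042826, 4.768666460534112, 0.5717138699762461]) @ [[-0.46,-0.68,-0.57],  [-0.88,0.42,0.20],  [-0.10,-0.59,0.80]]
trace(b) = 1.43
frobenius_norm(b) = 7.87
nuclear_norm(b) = 11.57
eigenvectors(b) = [[0.65, -0.70, 0.00], [-0.27, 0.01, -0.61], [-0.71, -0.71, 0.79]]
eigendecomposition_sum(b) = [[-1.67, 2.17, 1.67], [0.69, -0.90, -0.7], [1.81, -2.35, -1.81]] + [[3.13, 2.52, 1.92],[-0.04, -0.03, -0.03],[3.17, 2.55, 1.95]] + [[-0.00, -0.00, 0.00], [0.13, 0.62, -0.12], [-0.17, -0.8, 0.15]]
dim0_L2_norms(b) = [5.09, 4.73, 3.7]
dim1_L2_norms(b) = [6.08, 1.19, 4.86]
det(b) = -16.99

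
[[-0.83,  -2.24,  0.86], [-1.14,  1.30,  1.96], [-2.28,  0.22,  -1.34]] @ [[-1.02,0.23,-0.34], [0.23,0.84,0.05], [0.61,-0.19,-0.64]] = [[0.86, -2.24, -0.38], [2.66, 0.46, -0.8], [1.56, -0.08, 1.64]]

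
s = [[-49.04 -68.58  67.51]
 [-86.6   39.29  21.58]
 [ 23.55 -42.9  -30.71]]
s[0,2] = 67.51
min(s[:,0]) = -86.6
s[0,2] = 67.51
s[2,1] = -42.9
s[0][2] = 67.51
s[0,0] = -49.04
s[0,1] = -68.58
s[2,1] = -42.9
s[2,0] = 23.55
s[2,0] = 23.55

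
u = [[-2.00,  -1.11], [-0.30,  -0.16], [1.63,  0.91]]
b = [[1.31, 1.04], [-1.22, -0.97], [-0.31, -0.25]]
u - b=[[-3.31,-2.15],[0.92,0.81],[1.94,1.16]]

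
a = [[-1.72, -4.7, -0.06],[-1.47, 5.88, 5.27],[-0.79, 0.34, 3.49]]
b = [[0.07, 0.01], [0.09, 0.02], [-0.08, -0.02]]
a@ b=[[-0.54, -0.11], [0.0, -0.0], [-0.30, -0.07]]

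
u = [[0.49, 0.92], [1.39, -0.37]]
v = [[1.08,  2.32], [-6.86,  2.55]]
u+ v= [[1.57, 3.24],[-5.47, 2.18]]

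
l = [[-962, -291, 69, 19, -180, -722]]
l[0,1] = -291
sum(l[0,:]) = -2067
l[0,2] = 69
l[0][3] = 19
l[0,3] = 19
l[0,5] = -722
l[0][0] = -962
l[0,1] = -291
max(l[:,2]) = 69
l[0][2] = 69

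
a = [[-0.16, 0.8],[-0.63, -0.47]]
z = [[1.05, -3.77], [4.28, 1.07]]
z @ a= [[2.21,2.61],[-1.36,2.92]]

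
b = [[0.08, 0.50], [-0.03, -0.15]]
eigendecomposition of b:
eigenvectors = [[(0.97+0j),0.97-0.00j], [-0.22+0.08j,-0.22-0.08j]]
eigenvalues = [(-0.03+0.04j), (-0.03-0.04j)]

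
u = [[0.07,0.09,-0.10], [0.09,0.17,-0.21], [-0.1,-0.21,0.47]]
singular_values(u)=[0.61, 0.09, 0.01]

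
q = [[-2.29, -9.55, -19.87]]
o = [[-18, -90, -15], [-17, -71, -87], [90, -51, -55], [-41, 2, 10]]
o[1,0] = -17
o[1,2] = -87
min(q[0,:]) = -19.87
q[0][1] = -9.55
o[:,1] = [-90, -71, -51, 2]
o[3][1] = 2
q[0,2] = -19.87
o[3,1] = 2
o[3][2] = 10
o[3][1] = 2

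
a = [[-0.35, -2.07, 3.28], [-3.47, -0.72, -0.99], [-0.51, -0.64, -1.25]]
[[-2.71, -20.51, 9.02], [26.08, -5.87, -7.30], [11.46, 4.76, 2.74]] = a @ [[-5.2, 3.09, 3.50],[-4.96, 0.75, -5.9],[-4.51, -5.45, -0.60]]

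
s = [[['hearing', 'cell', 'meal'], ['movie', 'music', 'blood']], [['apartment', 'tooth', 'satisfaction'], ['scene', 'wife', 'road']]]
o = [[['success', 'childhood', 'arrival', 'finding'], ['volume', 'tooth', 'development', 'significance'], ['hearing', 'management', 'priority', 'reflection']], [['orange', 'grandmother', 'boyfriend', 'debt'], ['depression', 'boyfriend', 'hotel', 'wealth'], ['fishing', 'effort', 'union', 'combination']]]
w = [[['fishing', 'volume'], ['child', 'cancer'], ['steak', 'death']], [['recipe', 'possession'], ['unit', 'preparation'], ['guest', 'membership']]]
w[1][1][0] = 'unit'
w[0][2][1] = 'death'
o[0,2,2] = 'priority'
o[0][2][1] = 'management'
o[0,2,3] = 'reflection'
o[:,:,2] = [['arrival', 'development', 'priority'], ['boyfriend', 'hotel', 'union']]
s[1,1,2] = 'road'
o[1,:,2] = ['boyfriend', 'hotel', 'union']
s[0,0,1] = 'cell'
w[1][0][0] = 'recipe'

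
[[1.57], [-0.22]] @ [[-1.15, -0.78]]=[[-1.81, -1.22], [0.25, 0.17]]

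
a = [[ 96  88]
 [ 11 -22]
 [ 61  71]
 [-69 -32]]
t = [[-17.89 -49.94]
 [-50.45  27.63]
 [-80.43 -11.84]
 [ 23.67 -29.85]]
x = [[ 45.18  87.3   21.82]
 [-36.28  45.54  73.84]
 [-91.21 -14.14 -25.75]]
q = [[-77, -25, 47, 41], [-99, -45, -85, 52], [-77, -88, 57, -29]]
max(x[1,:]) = 73.84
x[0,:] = [45.18, 87.3, 21.82]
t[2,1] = -11.84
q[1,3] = 52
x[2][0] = -91.21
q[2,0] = -77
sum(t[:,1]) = -64.0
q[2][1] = -88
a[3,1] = -32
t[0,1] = -49.94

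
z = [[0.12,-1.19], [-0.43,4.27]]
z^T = [[0.12, -0.43], [-1.19, 4.27]]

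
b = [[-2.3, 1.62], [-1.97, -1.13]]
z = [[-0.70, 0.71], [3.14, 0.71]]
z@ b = [[0.21, -1.94], [-8.62, 4.28]]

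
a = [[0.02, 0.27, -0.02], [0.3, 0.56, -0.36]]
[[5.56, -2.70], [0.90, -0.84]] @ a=[[-0.7, -0.01, 0.86], [-0.23, -0.23, 0.28]]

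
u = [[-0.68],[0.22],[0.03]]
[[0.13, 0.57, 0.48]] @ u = [[0.05]]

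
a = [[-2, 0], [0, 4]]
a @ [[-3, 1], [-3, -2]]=[[6, -2], [-12, -8]]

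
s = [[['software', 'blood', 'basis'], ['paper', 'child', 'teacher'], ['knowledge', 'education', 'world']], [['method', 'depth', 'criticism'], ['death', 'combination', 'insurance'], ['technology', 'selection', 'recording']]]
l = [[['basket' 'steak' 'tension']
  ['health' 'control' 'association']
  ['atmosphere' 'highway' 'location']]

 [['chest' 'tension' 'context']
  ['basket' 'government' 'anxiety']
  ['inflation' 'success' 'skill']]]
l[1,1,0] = 'basket'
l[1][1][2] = 'anxiety'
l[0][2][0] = 'atmosphere'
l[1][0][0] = 'chest'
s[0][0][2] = 'basis'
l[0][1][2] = 'association'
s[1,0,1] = 'depth'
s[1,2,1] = 'selection'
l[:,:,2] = [['tension', 'association', 'location'], ['context', 'anxiety', 'skill']]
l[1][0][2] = 'context'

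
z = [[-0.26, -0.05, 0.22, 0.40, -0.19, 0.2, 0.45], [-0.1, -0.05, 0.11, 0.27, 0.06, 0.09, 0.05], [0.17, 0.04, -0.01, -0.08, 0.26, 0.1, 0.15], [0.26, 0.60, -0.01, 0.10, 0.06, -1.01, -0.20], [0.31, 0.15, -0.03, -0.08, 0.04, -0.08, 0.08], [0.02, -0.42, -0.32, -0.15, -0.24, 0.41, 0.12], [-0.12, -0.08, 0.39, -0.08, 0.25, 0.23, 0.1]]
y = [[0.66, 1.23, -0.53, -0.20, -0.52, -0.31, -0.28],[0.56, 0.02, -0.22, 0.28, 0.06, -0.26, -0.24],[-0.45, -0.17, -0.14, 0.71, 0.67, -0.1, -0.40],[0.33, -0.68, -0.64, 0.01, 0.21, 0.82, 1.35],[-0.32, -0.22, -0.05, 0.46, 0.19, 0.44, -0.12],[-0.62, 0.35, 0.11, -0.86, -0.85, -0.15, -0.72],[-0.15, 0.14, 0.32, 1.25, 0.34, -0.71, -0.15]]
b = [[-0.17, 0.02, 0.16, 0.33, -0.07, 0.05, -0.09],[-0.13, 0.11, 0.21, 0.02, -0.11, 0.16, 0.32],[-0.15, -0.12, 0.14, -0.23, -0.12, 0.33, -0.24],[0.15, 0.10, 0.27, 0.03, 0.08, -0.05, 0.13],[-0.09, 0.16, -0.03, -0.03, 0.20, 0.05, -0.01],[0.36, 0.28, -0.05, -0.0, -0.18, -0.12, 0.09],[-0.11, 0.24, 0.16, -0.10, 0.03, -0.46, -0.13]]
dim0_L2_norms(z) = [0.53, 0.76, 0.56, 0.53, 0.48, 1.14, 0.55]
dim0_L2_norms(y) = [1.25, 1.48, 0.94, 1.77, 1.28, 1.25, 1.64]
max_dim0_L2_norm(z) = 1.14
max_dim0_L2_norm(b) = 0.61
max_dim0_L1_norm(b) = 1.22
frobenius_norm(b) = 1.22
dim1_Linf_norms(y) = [1.23, 0.56, 0.71, 1.35, 0.46, 0.86, 1.25]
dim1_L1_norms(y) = [3.73, 1.64, 2.64, 4.04, 1.8, 3.66, 3.06]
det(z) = -0.00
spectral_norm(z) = 1.44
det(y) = -0.38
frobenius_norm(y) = 3.70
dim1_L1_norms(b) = [0.89, 1.06, 1.33, 0.81, 0.57, 1.08, 1.23]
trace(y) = 0.44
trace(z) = 0.33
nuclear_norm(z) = 3.65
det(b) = 0.00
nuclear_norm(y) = 8.04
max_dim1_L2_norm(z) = 1.23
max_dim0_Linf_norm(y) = 1.35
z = y @ b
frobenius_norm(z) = 1.81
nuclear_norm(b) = 3.02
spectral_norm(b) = 0.72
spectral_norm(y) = 2.39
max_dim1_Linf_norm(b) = 0.46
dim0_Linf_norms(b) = [0.36, 0.28, 0.27, 0.33, 0.2, 0.46, 0.32]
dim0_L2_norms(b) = [0.49, 0.45, 0.44, 0.42, 0.33, 0.61, 0.46]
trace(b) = 0.06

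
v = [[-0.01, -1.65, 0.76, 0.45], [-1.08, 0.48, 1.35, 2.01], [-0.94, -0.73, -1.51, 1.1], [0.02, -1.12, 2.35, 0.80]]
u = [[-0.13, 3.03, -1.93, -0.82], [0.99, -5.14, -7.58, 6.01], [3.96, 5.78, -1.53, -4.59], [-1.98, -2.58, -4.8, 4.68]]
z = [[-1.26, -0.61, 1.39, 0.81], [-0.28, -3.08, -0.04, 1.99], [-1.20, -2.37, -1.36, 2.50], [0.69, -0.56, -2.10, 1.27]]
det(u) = -1.00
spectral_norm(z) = 5.49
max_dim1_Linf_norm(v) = 2.35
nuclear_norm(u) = 24.56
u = v @ z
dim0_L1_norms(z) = [3.43, 6.62, 4.89, 6.57]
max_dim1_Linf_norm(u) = 7.58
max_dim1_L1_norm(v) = 4.92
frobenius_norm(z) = 6.33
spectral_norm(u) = 14.03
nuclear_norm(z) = 9.98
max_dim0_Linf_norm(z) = 3.08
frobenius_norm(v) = 4.80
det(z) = -7.80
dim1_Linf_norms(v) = [1.65, 2.01, 1.51, 2.35]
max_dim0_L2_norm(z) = 3.97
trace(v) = -0.24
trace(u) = -2.12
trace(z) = -4.43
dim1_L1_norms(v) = [2.87, 4.92, 4.28, 4.29]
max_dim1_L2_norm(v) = 2.72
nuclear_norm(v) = 8.07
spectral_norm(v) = 3.62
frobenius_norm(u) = 16.20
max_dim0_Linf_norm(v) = 2.35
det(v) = -0.04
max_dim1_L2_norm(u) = 11.0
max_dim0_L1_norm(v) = 5.97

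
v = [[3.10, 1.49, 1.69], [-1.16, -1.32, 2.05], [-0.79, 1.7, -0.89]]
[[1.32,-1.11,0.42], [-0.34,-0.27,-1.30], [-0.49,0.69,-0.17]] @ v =[[5.05, 4.15, -0.42], [0.29, -2.36, 0.03], [-2.19, -1.93, 0.74]]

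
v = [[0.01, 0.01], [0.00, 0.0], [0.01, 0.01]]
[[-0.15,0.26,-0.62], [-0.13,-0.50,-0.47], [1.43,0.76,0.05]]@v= [[-0.01, -0.01], [-0.01, -0.01], [0.01, 0.01]]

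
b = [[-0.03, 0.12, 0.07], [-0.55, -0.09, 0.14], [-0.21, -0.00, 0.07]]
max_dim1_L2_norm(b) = 0.57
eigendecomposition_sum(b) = [[-0.02+0.15j, (0.06+0.02j), (0.04-0.04j)], [(-0.27-0.04j), (-0.04+0.11j), (0.07+0.07j)], [(-0.11+0.02j), (-0+0.05j), 0.04+0.01j]] + [[-0.02-0.15j, 0.06-0.02j, 0.04+0.04j], [-0.27+0.04j, (-0.04-0.11j), 0.07-0.07j], [-0.11-0.02j, -0.00-0.05j, (0.04-0.01j)]] + [[-0j, 0.00+0.00j, (-0+0j)], [-0.00+0.00j, (-0-0j), -0j], [0.00-0.00j, 0.00+0.00j, (-0+0j)]]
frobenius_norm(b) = 0.63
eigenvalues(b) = [(-0.02+0.27j), (-0.02-0.27j), (-0+0j)]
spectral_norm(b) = 0.62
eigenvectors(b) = [[-0.02-0.44j, -0.02+0.44j, (0.29+0j)], [0.83+0.00j, 0.83-0.00j, (-0.43+0j)], [(0.3-0.12j), (0.3+0.12j), (0.86+0j)]]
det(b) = -0.00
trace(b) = -0.05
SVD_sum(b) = [[-0.03, -0.00, 0.01], [-0.55, -0.07, 0.15], [-0.21, -0.03, 0.06]] + [[0.00, 0.12, 0.06], [-0.00, -0.02, -0.01], [0.00, 0.03, 0.01]] + [[0.0, -0.00, 0.0], [0.00, -0.00, 0.00], [-0.00, 0.00, -0.0]]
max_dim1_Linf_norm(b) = 0.55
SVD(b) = [[-0.05,  0.97,  -0.25],[-0.93,  -0.14,  -0.33],[-0.36,  0.21,  0.91]] @ diag([0.6155340177882733, 0.14323981998201593, 0.00047635800135758247]) @ [[0.96, 0.13, -0.26],  [0.0, 0.90, 0.45],  [-0.29, 0.43, -0.86]]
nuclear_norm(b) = 0.76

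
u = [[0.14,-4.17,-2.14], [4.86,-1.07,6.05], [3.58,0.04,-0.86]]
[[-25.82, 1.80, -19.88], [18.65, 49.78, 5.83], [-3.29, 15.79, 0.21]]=u @ [[-0.04,5.3,0.35], [4.21,-2.1,4.06], [3.86,3.60,1.40]]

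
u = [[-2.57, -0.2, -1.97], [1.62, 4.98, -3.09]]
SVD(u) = [[0.04, 1.0], [1.00, -0.04]] @ diag([6.083207666832615, 3.239333956570227]) @ [[0.25, 0.82, -0.52], [-0.81, -0.12, -0.57]]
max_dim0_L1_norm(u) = 5.18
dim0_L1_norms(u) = [4.19, 5.18, 5.06]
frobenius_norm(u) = 6.89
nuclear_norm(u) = 9.32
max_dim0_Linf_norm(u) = 4.98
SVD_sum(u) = [[0.05, 0.17, -0.11], [1.53, 4.97, -3.16]] + [[-2.62,-0.37,-1.86], [0.09,0.01,0.07]]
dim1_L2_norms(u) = [3.24, 6.08]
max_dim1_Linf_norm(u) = 4.98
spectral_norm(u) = 6.08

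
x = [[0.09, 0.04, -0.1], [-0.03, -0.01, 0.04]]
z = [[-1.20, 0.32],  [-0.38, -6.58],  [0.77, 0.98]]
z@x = [[-0.12, -0.05, 0.13],[0.16, 0.05, -0.23],[0.04, 0.02, -0.04]]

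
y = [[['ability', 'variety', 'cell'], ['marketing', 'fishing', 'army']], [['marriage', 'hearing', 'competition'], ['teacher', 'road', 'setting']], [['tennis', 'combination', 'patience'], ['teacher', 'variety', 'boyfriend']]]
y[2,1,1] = 'variety'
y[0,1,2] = 'army'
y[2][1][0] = 'teacher'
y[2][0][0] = 'tennis'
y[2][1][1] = 'variety'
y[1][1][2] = 'setting'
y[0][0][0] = 'ability'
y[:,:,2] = [['cell', 'army'], ['competition', 'setting'], ['patience', 'boyfriend']]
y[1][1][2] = 'setting'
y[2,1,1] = 'variety'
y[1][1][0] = 'teacher'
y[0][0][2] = 'cell'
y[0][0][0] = 'ability'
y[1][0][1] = 'hearing'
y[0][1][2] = 'army'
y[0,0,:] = ['ability', 'variety', 'cell']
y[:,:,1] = [['variety', 'fishing'], ['hearing', 'road'], ['combination', 'variety']]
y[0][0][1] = 'variety'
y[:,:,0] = [['ability', 'marketing'], ['marriage', 'teacher'], ['tennis', 'teacher']]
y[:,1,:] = [['marketing', 'fishing', 'army'], ['teacher', 'road', 'setting'], ['teacher', 'variety', 'boyfriend']]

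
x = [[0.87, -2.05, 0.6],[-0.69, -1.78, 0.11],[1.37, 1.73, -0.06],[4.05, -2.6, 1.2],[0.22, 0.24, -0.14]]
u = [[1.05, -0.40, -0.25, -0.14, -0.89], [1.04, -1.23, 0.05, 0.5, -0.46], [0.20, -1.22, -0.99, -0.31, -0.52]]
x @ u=[[-1.1,1.44,-0.91,-1.33,-0.14], [-2.55,2.33,-0.03,-0.83,1.38], [3.23,-2.6,-0.2,0.69,-1.98], [1.79,0.11,-2.33,-2.24,-3.03], [0.45,-0.21,0.1,0.13,-0.23]]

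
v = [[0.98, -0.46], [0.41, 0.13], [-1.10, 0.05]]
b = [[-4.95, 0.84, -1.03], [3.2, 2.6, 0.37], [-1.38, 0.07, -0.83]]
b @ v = [[-3.37, 2.33], [3.80, -1.12], [-0.41, 0.60]]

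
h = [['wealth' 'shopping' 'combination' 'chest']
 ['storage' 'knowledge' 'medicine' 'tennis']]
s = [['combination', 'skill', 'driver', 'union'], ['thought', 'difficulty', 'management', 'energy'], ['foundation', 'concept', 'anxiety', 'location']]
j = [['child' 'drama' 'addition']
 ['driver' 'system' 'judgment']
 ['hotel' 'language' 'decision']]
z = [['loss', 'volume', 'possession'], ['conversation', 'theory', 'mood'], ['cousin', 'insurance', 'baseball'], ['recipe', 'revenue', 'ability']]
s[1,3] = 'energy'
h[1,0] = 'storage'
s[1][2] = 'management'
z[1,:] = ['conversation', 'theory', 'mood']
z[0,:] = ['loss', 'volume', 'possession']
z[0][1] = 'volume'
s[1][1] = 'difficulty'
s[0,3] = 'union'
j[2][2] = 'decision'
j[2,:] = ['hotel', 'language', 'decision']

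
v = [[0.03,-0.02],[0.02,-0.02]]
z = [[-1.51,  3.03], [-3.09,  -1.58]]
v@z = [[0.02, 0.12], [0.03, 0.09]]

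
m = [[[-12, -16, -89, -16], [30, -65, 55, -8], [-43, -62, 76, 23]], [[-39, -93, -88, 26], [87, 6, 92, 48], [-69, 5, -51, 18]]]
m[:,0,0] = [-12, -39]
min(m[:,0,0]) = -39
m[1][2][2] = -51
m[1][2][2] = -51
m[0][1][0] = 30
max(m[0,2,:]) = 76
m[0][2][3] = 23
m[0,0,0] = -12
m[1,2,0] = -69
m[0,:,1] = [-16, -65, -62]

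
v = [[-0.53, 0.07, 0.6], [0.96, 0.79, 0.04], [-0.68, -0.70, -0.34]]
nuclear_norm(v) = 2.47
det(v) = 0.07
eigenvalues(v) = [(0.49+0j), (-0.28+0.24j), (-0.28-0.24j)]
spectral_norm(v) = 1.62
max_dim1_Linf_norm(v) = 0.96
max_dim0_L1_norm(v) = 2.17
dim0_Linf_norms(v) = [0.96, 0.79, 0.6]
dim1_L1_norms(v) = [1.2, 1.79, 1.72]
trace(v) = -0.08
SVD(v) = [[-0.2, -0.93, 0.31],[0.77, 0.05, 0.64],[-0.61, 0.37, 0.70]] @ diag([1.622188687559835, 0.7917291009249301, 0.052620268922740326]) @ [[0.77, 0.63, 0.07],[0.37, -0.36, -0.86],[-0.51, 0.69, -0.51]]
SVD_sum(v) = [[-0.25, -0.20, -0.02], [0.96, 0.78, 0.09], [-0.77, -0.62, -0.07]] + [[-0.27, 0.26, 0.63], [0.01, -0.01, -0.03], [0.11, -0.1, -0.25]] + [[-0.01, 0.01, -0.01], [-0.02, 0.02, -0.02], [-0.02, 0.03, -0.02]]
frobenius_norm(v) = 1.81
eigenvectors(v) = [[-0.24+0.00j,0.67+0.00j,(0.67-0j)], [(0.83+0j),-0.58-0.14j,-0.58+0.14j], [(-0.5+0j),0.34+0.28j,0.34-0.28j]]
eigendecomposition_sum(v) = [[(-0.17-0j), -0.27-0.00j, -0.13+0.00j], [0.57+0.00j, 0.93+0.00j, (0.46+0j)], [(-0.35-0j), (-0.57-0j), (-0.28+0j)]] + [[(-0.18+0.17j), (0.17+0.36j), (0.37+0.51j)], [0.19-0.11j, -0.07-0.35j, -0.21-0.52j], [-0.17+0.01j, -0.07+0.26j, -0.03+0.42j]] + [[-0.18-0.17j, 0.17-0.36j, (0.37-0.51j)], [0.19+0.11j, -0.07+0.35j, (-0.21+0.52j)], [-0.17-0.01j, (-0.07-0.26j), -0.03-0.42j]]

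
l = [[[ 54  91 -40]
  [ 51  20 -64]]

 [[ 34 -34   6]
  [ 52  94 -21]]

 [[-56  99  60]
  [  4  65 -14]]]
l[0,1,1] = 20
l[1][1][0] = 52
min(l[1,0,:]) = -34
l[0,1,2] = -64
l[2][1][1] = 65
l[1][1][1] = 94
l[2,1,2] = -14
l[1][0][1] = -34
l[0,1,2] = -64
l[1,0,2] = 6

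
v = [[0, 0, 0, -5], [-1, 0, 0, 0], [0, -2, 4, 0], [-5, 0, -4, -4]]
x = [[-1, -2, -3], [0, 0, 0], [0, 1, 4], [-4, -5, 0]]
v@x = [[20, 25, 0], [1, 2, 3], [0, 4, 16], [21, 26, -1]]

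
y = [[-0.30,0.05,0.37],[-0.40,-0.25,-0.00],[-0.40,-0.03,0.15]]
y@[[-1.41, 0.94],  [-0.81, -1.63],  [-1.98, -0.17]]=[[-0.35, -0.43], [0.77, 0.03], [0.29, -0.35]]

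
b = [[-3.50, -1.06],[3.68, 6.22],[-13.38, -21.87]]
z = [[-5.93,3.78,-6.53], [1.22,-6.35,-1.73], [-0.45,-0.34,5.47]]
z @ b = [[122.04, 172.61],[-4.49, -2.96],[-72.86, -121.27]]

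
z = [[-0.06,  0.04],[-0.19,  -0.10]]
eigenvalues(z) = [(-0.08+0.08j), (-0.08-0.08j)]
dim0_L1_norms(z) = [0.25, 0.14]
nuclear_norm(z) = 0.28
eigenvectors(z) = [[-0.10-0.41j, -0.10+0.41j], [0.91+0.00j, (0.91-0j)]]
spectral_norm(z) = 0.22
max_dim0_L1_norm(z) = 0.25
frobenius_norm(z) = 0.23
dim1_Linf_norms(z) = [0.06, 0.19]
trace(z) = -0.16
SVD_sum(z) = [[-0.03, -0.02], [-0.19, -0.09]] + [[-0.03, 0.06], [0.0, -0.01]]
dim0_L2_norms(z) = [0.2, 0.11]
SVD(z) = [[-0.17, -0.98], [-0.98, 0.17]] @ diag([0.21771013074251913, 0.062468383779918875]) @ [[0.91,0.42], [0.42,-0.91]]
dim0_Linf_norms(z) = [0.19, 0.1]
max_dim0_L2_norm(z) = 0.2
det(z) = 0.01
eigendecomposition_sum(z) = [[-0.03+0.05j, (0.02+0.02j)], [-0.10-0.09j, (-0.05+0.03j)]] + [[(-0.03-0.05j), 0.02-0.02j], [(-0.1+0.09j), (-0.05-0.03j)]]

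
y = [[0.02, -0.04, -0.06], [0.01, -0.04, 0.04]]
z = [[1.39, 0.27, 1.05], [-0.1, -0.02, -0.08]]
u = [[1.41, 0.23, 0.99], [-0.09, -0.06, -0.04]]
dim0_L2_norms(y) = [0.02, 0.06, 0.07]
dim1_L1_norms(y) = [0.12, 0.09]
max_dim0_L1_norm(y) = 0.1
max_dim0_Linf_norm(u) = 1.41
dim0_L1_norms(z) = [1.49, 0.29, 1.13]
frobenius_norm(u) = 1.74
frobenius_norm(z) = 1.77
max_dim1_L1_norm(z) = 2.71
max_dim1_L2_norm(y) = 0.07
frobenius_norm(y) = 0.09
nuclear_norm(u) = 1.79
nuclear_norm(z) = 1.77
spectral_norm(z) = 1.77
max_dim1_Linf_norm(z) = 1.39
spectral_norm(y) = 0.08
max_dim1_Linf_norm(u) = 1.41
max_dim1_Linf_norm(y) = 0.06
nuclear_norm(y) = 0.13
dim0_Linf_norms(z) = [1.39, 0.27, 1.05]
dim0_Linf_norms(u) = [1.41, 0.23, 0.99]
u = z + y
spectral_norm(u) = 1.74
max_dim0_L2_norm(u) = 1.41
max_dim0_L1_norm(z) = 1.49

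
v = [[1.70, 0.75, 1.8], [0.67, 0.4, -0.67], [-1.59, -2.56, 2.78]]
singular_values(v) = [4.21, 2.59, 0.33]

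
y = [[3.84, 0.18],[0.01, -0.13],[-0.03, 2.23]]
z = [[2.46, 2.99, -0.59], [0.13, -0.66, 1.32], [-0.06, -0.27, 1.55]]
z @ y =[[9.49, -1.26], [0.45, 3.05], [-0.28, 3.48]]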